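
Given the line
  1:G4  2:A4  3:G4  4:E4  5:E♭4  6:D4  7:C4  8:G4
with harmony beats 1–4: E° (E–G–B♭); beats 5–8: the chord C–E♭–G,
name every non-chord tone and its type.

A4 (beat 2) — neighbor tone; D4 (beat 6) — passing tone.

The harmony at that moment is E diminished triad (E, G, B♭); A4 is not a chord tone.
It is approached by step up from G4 and left by step down to G4.
Step away and step back to the same note — a neighbor tone (upper neighbor).
The harmony at that moment is C minor triad (C, E♭, G); D4 is not a chord tone.
It is approached by step down from E♭4 and left by step down to C4.
Step in, step out in the same direction — a passing tone.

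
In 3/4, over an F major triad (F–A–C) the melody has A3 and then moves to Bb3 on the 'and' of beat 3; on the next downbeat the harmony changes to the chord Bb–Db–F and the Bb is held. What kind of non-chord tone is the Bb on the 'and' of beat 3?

Anticipation.

The harmony at that moment is F major triad (F, A, C); Bb3 is not a chord tone.
It is approached by step up from A3 and then sustained as the same pitch into the next harmony.
Arriving early and becoming a chord tone when the harmony changes — an anticipation.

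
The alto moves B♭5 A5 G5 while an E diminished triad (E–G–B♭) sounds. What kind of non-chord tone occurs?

A5 is a passing tone.

The harmony at that moment is E diminished triad (E, G, B♭); A5 is not a chord tone.
It is approached by step down from B♭5 and left by step down to G5.
Step in, step out in the same direction — a passing tone.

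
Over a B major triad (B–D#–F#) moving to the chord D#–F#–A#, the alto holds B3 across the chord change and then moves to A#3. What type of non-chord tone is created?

The harmony at that moment is D# minor triad (D#, F#, A#); B3 is not a chord tone.
It is held over (the same pitch as the preceding B3) and left by step down to A#3.
Held over from the previous chord and resolving down by step — a suspension.

B3 is a suspension.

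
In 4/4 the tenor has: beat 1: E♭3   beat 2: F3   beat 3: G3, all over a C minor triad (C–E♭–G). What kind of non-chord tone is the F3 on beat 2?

The harmony at that moment is C minor triad (C, E♭, G); F3 is not a chord tone.
It is approached by step up from E♭3 and left by step up to G3.
Step in, step out in the same direction — a passing tone.

Passing tone.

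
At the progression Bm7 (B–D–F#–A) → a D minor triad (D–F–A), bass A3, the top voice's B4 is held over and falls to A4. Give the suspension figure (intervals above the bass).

9–8 suspension.

At the second chord the bass is A3. The suspended B4 lies a ninth above the bass; after resolving down by step to A4, the interval above the bass becomes an octave.
Suspension figures are named by those two intervals: 9–8.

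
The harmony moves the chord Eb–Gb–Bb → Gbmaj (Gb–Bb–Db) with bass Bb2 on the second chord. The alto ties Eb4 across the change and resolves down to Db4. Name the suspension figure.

At the second chord the bass is Bb2. The suspended Eb4 lies a fourth above the bass; after resolving down by step to Db4, the interval above the bass becomes a third.
Suspension figures are named by those two intervals: 4–3.

4–3 suspension.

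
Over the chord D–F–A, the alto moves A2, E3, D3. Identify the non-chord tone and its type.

The harmony at that moment is D minor triad (D, F, A); E3 is not a chord tone.
It is approached by leap up from A2 and left by step down to D3.
Leap in, step out — an appoggiatura.

E3 is an appoggiatura.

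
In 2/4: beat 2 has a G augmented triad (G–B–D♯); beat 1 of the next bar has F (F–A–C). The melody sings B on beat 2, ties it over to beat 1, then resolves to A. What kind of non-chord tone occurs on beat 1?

The harmony at that moment is F major triad (F, A, C); B is not a chord tone.
It is held over (the same pitch as the preceding B) and left by step down to A.
Held over from the previous chord and resolving down by step — a suspension.

Suspension.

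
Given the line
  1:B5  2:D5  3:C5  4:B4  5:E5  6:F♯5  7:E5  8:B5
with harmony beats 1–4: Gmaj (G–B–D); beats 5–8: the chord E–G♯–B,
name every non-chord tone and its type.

The harmony at that moment is G major triad (G, B, D); C5 is not a chord tone.
It is approached by step down from D5 and left by step down to B4.
Step in, step out in the same direction — a passing tone.
The harmony at that moment is E major triad (E, G♯, B); F♯5 is not a chord tone.
It is approached by step up from E5 and left by step down to E5.
Step away and step back to the same note — a neighbor tone (upper neighbor).

C5 (beat 3) — passing tone; F♯5 (beat 6) — neighbor tone.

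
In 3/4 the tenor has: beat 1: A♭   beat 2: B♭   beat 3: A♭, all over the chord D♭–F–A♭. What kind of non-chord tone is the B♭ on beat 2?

Upper neighbor tone.

The harmony at that moment is D♭ major triad (D♭, F, A♭); B♭ is not a chord tone.
It is approached by step up from A♭ and left by step down to A♭.
Step away and step back to the same note — a neighbor tone (upper neighbor).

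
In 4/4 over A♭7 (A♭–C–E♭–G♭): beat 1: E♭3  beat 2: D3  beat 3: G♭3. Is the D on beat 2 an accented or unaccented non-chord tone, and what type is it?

Unaccented escape tone.

The harmony at that moment is A♭ dominant seventh chord (A♭, C, E♭, G♭); D3 is not a chord tone.
It is approached by step down from E♭3 and left by leap up to G♭3.
Step in, leap out — an escape tone.
It falls on a weak beat, so it is unaccented.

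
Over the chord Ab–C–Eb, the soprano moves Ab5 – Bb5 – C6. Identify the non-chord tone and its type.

Bb5 is a passing tone.

The harmony at that moment is Ab major triad (Ab, C, Eb); Bb5 is not a chord tone.
It is approached by step up from Ab5 and left by step up to C6.
Step in, step out in the same direction — a passing tone.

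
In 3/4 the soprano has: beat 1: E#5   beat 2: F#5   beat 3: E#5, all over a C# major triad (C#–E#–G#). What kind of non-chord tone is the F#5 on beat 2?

The harmony at that moment is C# major triad (C#, E#, G#); F#5 is not a chord tone.
It is approached by step up from E#5 and left by step down to E#5.
Step away and step back to the same note — a neighbor tone (upper neighbor).

Upper neighbor tone.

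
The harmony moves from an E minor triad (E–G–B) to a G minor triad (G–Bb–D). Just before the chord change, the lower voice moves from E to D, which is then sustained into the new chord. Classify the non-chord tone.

D is an anticipation.

The harmony at that moment is E minor triad (E, G, B); D is not a chord tone.
It is approached by step down from E and then sustained as the same pitch into the next harmony.
Arriving early and becoming a chord tone when the harmony changes — an anticipation.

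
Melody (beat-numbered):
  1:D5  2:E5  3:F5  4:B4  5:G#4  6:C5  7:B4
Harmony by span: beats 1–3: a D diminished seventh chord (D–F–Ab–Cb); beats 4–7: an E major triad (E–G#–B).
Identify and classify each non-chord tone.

The harmony at that moment is D diminished seventh chord (D, F, Ab, Cb); E5 is not a chord tone.
It is approached by step up from D5 and left by step up to F5.
Step in, step out in the same direction — a passing tone.
The harmony at that moment is E major triad (E, G#, B); C5 is not a chord tone.
It is approached by leap up from G#4 and left by step down to B4.
Leap in, step out — an appoggiatura.

E5 (beat 2) — passing tone; C5 (beat 6) — appoggiatura.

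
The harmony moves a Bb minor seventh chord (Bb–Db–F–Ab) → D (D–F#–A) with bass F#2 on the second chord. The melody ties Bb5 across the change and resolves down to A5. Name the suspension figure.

4–3 suspension.

At the second chord the bass is F#2. The suspended Bb5 lies a fourth above the bass; after resolving down by step to A5, the interval above the bass becomes a third.
Suspension figures are named by those two intervals: 4–3.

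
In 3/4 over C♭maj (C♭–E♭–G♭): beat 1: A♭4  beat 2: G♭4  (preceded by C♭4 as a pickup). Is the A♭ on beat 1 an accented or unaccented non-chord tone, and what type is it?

The harmony at that moment is C♭ major triad (C♭, E♭, G♭); A♭4 is not a chord tone.
It is approached by leap up from C♭4 and left by step down to G♭4.
Leap in, step out — an appoggiatura.
It falls on the downbeat, so it is accented.

Accented appoggiatura.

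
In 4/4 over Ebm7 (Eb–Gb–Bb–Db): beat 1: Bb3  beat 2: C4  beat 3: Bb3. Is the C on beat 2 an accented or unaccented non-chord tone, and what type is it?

Unaccented neighbor tone.

The harmony at that moment is Eb minor seventh chord (Eb, Gb, Bb, Db); C4 is not a chord tone.
It is approached by step up from Bb3 and left by step down to Bb3.
Step away and step back to the same note — a neighbor tone (upper neighbor).
It falls on a weak beat, so it is unaccented.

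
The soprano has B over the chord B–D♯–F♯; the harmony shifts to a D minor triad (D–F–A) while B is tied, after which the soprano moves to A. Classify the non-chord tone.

B is a suspension.

The harmony at that moment is D minor triad (D, F, A); B is not a chord tone.
It is held over (the same pitch as the preceding B) and left by step down to A.
Held over from the previous chord and resolving down by step — a suspension.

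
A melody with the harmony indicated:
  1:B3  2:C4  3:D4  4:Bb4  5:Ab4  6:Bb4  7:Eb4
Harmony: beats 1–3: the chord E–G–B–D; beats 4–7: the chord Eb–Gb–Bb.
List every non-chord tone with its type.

C4 (beat 2) — passing tone; Ab4 (beat 5) — neighbor tone.

The harmony at that moment is E minor seventh chord (E, G, B, D); C4 is not a chord tone.
It is approached by step up from B3 and left by step up to D4.
Step in, step out in the same direction — a passing tone.
The harmony at that moment is Eb minor triad (Eb, Gb, Bb); Ab4 is not a chord tone.
It is approached by step down from Bb4 and left by step up to Bb4.
Step away and step back to the same note — a neighbor tone (lower neighbor).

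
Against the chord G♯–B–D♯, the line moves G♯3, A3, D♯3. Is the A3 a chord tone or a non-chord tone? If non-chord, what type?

The harmony at that moment is G♯ minor triad (G♯, B, D♯); A3 is not a chord tone.
It is approached by step up from G♯3 and left by leap down to D♯3.
Step in, leap out — an escape tone.

Non-chord tone — an escape tone.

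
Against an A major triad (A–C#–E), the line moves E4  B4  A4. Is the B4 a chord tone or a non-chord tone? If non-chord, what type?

The harmony at that moment is A major triad (A, C#, E); B4 is not a chord tone.
It is approached by leap up from E4 and left by step down to A4.
Leap in, step out — an appoggiatura.

Non-chord tone — an appoggiatura.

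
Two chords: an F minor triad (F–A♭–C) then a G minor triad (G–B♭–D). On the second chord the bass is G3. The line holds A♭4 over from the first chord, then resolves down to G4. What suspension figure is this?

9–8 suspension.

At the second chord the bass is G3. The suspended A♭4 lies a ninth above the bass; after resolving down by step to G4, the interval above the bass becomes an octave.
Suspension figures are named by those two intervals: 9–8.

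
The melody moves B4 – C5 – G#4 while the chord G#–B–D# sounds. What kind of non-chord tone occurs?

The harmony at that moment is G# minor triad (G#, B, D#); C5 is not a chord tone.
It is approached by step up from B4 and left by leap down to G#4.
Step in, leap out — an escape tone.

C5 is an escape tone.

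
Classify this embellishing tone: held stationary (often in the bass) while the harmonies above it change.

Approach: none. Departure: none — a single pitch is sustained while the chords change around it, passing through harmonies that do not contain it.
No melodic motion at all; the dissonance is created entirely by the moving harmonies against the stationary note — a pedal tone (pedal point).

Pedal tone.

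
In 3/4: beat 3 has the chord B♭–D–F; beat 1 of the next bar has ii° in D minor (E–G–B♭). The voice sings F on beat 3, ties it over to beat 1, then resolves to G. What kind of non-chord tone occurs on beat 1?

The harmony at that moment is E diminished triad (E, G, B♭); F is not a chord tone.
It is held over (the same pitch as the preceding F) and left by step up to G.
Held over from the previous chord and resolving up by step — a retardation.

Retardation.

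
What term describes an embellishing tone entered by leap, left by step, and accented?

Approach: by leap. Departure: by step. Metric position: strong.
Leap in, step out, in a metrically strong position — an appoggiatura. (It is the mirror image of the escape tone, which steps in and leaps out from a weak position.)

Appoggiatura.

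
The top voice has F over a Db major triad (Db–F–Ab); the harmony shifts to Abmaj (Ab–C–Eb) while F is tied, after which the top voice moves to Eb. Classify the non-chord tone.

The harmony at that moment is Ab major triad (Ab, C, Eb); F is not a chord tone.
It is held over (the same pitch as the preceding F) and left by step down to Eb.
Held over from the previous chord and resolving down by step — a suspension.

F is a suspension.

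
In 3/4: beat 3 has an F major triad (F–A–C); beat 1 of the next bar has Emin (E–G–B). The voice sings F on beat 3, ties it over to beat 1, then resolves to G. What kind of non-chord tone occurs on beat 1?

The harmony at that moment is E minor triad (E, G, B); F is not a chord tone.
It is held over (the same pitch as the preceding F) and left by step up to G.
Held over from the previous chord and resolving up by step — a retardation.

Retardation.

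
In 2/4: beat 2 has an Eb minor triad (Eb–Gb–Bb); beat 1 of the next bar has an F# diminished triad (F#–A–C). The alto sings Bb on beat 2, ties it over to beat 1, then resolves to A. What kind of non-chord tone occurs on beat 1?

The harmony at that moment is F# diminished triad (F#, A, C); Bb is not a chord tone.
It is held over (the same pitch as the preceding Bb) and left by step down to A.
Held over from the previous chord and resolving down by step — a suspension.

Suspension.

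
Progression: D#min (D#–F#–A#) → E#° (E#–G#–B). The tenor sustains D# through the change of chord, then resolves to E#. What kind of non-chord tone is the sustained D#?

The harmony at that moment is E# diminished triad (E#, G#, B); D# is not a chord tone.
It is held over (the same pitch as the preceding D#) and left by step up to E#.
Held over from the previous chord and resolving up by step — a retardation.

D# is a retardation.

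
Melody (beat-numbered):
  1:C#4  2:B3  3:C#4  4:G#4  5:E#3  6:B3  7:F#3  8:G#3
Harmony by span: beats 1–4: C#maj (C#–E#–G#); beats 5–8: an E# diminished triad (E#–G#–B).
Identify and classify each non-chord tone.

B3 (beat 2) — neighbor tone; F#3 (beat 7) — appoggiatura.

The harmony at that moment is C# major triad (C#, E#, G#); B3 is not a chord tone.
It is approached by step down from C#4 and left by step up to C#4.
Step away and step back to the same note — a neighbor tone (lower neighbor).
The harmony at that moment is E# diminished triad (E#, G#, B); F#3 is not a chord tone.
It is approached by leap down from B3 and left by step up to G#3.
Leap in, step out — an appoggiatura.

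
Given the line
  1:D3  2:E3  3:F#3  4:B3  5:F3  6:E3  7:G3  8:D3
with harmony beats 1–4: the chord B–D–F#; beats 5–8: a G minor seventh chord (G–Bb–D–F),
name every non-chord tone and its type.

E3 (beat 2) — passing tone; E3 (beat 6) — escape tone.

The harmony at that moment is B minor triad (B, D, F#); E3 is not a chord tone.
It is approached by step up from D3 and left by step up to F#3.
Step in, step out in the same direction — a passing tone.
The harmony at that moment is G minor seventh chord (G, Bb, D, F); E3 is not a chord tone.
It is approached by step down from F3 and left by leap up to G3.
Step in, leap out — an escape tone.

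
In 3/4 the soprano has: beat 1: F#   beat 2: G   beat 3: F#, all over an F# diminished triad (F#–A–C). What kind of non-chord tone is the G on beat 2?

The harmony at that moment is F# diminished triad (F#, A, C); G is not a chord tone.
It is approached by step up from F# and left by step down to F#.
Step away and step back to the same note — a neighbor tone (upper neighbor).

Upper neighbor tone.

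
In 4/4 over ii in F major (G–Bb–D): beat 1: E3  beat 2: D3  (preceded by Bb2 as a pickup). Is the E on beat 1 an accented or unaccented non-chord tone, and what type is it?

The harmony at that moment is G minor triad (G, Bb, D); E3 is not a chord tone.
It is approached by leap up from Bb2 and left by step down to D3.
Leap in, step out — an appoggiatura.
It falls on the downbeat, so it is accented.

Accented appoggiatura.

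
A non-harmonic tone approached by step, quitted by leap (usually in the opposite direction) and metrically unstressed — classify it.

Escape tone.

Approach: by step. Departure: by leap. Metric position: weak.
Step in, leap out, from a weak position — an escape tone (échappée). (It is the mirror image of the appoggiatura, which leaps in and steps out on a strong beat.)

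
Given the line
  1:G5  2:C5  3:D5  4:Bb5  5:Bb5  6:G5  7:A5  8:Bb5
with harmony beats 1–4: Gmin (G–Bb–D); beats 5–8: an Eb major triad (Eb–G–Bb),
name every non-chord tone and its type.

The harmony at that moment is G minor triad (G, Bb, D); C5 is not a chord tone.
It is approached by leap down from G5 and left by step up to D5.
Leap in, step out — an appoggiatura.
The harmony at that moment is Eb major triad (Eb, G, Bb); A5 is not a chord tone.
It is approached by step up from G5 and left by step up to Bb5.
Step in, step out in the same direction — a passing tone.

C5 (beat 2) — appoggiatura; A5 (beat 7) — passing tone.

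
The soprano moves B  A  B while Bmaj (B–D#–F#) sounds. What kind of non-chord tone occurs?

A is a neighbor tone.

The harmony at that moment is B major triad (B, D#, F#); A is not a chord tone.
It is approached by step down from B and left by step up to B.
Step away and step back to the same note — a neighbor tone (lower neighbor).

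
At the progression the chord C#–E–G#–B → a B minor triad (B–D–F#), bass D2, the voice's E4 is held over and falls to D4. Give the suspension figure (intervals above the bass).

9–8 suspension.

At the second chord the bass is D2. The suspended E4 lies a ninth above the bass; after resolving down by step to D4, the interval above the bass becomes an octave.
Suspension figures are named by those two intervals: 9–8.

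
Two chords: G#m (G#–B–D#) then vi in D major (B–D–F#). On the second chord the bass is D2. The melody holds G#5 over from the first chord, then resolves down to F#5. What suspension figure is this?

4–3 suspension.

At the second chord the bass is D2. The suspended G#5 lies a fourth above the bass; after resolving down by step to F#5, the interval above the bass becomes a third.
Suspension figures are named by those two intervals: 4–3.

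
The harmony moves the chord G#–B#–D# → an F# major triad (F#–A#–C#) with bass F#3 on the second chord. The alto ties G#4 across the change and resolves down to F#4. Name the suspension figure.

9–8 suspension.

At the second chord the bass is F#3. The suspended G#4 lies a ninth above the bass; after resolving down by step to F#4, the interval above the bass becomes an octave.
Suspension figures are named by those two intervals: 9–8.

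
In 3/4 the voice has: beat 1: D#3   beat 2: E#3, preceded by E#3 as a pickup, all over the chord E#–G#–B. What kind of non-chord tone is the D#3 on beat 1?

Lower neighbor tone.

The harmony at that moment is E# diminished triad (E#, G#, B); D#3 is not a chord tone.
It is approached by step down from E#3 and left by step up to E#3.
Step away and step back to the same note — a neighbor tone (lower neighbor).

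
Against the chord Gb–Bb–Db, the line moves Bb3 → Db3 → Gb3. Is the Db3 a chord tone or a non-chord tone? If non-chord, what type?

Chord tone (the fifth of Gb major triad).

Gb major triad contains Gb, Bb, Db; Db is the fifth, so it is a chord tone.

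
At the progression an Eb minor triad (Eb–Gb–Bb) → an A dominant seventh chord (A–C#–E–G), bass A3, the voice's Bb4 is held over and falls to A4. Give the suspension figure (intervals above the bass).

9–8 suspension.

At the second chord the bass is A3. The suspended Bb4 lies a ninth above the bass; after resolving down by step to A4, the interval above the bass becomes an octave.
Suspension figures are named by those two intervals: 9–8.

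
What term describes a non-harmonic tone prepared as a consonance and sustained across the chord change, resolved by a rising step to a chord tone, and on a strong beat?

Retardation.

Approach: by preparation — the pitch is first a chord tone, then held (tied or repeated) while the harmony changes under it. Departure: up by step. Metric position: strong.
A prepared dissonance that resolves upward by step — a retardation. (The same figure resolving downward would be a suspension.)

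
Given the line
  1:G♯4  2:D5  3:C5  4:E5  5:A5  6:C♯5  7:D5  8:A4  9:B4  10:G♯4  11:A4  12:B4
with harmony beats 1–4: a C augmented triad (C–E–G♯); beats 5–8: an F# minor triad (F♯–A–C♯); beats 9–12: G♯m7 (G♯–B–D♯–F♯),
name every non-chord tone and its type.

The harmony at that moment is C augmented triad (C, E, G♯); D5 is not a chord tone.
It is approached by leap up from G♯4 and left by step down to C5.
Leap in, step out — an appoggiatura.
The harmony at that moment is F♯ minor triad (F♯, A, C♯); D5 is not a chord tone.
It is approached by step up from C♯5 and left by leap down to A4.
Step in, leap out — an escape tone.
The harmony at that moment is G♯ minor seventh chord (G♯, B, D♯, F♯); A4 is not a chord tone.
It is approached by step up from G♯4 and left by step up to B4.
Step in, step out in the same direction — a passing tone.

D5 (beat 2) — appoggiatura; D5 (beat 7) — escape tone; A4 (beat 11) — passing tone.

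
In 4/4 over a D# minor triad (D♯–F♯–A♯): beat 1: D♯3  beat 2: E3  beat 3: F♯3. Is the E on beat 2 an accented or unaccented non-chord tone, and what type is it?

Unaccented passing tone.

The harmony at that moment is D♯ minor triad (D♯, F♯, A♯); E3 is not a chord tone.
It is approached by step up from D♯3 and left by step up to F♯3.
Step in, step out in the same direction — a passing tone.
It falls on a weak beat, so it is unaccented.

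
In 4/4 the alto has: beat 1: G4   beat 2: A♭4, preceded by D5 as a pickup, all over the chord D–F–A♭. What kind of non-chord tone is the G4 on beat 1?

Appoggiatura.

The harmony at that moment is D diminished triad (D, F, A♭); G4 is not a chord tone.
It is approached by leap down from D5 and left by step up to A♭4.
Leap in, step out, metrically accented — an appoggiatura.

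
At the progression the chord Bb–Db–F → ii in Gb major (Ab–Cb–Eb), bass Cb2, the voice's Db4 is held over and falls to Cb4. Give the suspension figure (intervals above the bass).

At the second chord the bass is Cb2. The suspended Db4 lies a ninth above the bass; after resolving down by step to Cb4, the interval above the bass becomes an octave.
Suspension figures are named by those two intervals: 9–8.

9–8 suspension.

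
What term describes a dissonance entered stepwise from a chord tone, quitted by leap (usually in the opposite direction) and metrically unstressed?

Approach: by step. Departure: by leap. Metric position: weak.
Step in, leap out, from a weak position — an escape tone (échappée). (It is the mirror image of the appoggiatura, which leaps in and steps out on a strong beat.)

Escape tone.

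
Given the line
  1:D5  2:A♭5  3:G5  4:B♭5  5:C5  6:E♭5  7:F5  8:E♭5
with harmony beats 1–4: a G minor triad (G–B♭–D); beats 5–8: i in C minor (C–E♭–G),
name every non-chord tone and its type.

A♭5 (beat 2) — appoggiatura; F5 (beat 7) — neighbor tone.

The harmony at that moment is G minor triad (G, B♭, D); A♭5 is not a chord tone.
It is approached by leap up from D5 and left by step down to G5.
Leap in, step out — an appoggiatura.
The harmony at that moment is C minor triad (C, E♭, G); F5 is not a chord tone.
It is approached by step up from E♭5 and left by step down to E♭5.
Step away and step back to the same note — a neighbor tone (upper neighbor).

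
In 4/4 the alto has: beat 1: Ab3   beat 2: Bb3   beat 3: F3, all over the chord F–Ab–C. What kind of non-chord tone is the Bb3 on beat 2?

Escape tone.

The harmony at that moment is F minor triad (F, Ab, C); Bb3 is not a chord tone.
It is approached by step up from Ab3 and left by leap down to F3.
Step in, leap out, on a weak beat — an escape tone.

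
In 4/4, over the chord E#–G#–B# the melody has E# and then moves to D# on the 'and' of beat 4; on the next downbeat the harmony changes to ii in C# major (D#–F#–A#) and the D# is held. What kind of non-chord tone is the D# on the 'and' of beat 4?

Anticipation.

The harmony at that moment is E# minor triad (E#, G#, B#); D# is not a chord tone.
It is approached by step down from E# and then sustained as the same pitch into the next harmony.
Arriving early and becoming a chord tone when the harmony changes — an anticipation.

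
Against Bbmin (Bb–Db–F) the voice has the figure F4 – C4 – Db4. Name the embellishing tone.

C4 is an appoggiatura.

The harmony at that moment is Bb minor triad (Bb, Db, F); C4 is not a chord tone.
It is approached by leap down from F4 and left by step up to Db4.
Leap in, step out — an appoggiatura.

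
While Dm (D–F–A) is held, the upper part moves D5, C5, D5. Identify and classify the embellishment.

The harmony at that moment is D minor triad (D, F, A); C5 is not a chord tone.
It is approached by step down from D5 and left by step up to D5.
Step away and step back to the same note — a neighbor tone (lower neighbor).

C5 is a neighbor tone.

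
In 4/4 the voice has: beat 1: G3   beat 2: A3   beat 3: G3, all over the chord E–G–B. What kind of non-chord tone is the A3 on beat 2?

Upper neighbor tone.

The harmony at that moment is E minor triad (E, G, B); A3 is not a chord tone.
It is approached by step up from G3 and left by step down to G3.
Step away and step back to the same note — a neighbor tone (upper neighbor).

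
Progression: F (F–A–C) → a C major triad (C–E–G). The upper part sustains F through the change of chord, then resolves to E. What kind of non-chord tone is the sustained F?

F is a suspension.

The harmony at that moment is C major triad (C, E, G); F is not a chord tone.
It is held over (the same pitch as the preceding F) and left by step down to E.
Held over from the previous chord and resolving down by step — a suspension.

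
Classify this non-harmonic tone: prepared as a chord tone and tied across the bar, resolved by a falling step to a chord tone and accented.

Suspension.

Approach: by preparation — the pitch is first a chord tone, then held (tied or repeated) while the harmony changes under it. Departure: down by step. Metric position: strong.
A prepared dissonance that resolves downward by step — a suspension. (The same figure resolving upward would be a retardation.)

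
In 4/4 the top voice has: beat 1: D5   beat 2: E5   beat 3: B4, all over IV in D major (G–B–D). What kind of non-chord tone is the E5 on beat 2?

The harmony at that moment is G major triad (G, B, D); E5 is not a chord tone.
It is approached by step up from D5 and left by leap down to B4.
Step in, leap out, on a weak beat — an escape tone.

Escape tone.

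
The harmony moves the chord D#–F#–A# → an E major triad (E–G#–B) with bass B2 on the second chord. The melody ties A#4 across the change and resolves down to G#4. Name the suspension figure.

7–6 suspension.

At the second chord the bass is B2. The suspended A#4 lies a seventh above the bass; after resolving down by step to G#4, the interval above the bass becomes a sixth.
Suspension figures are named by those two intervals: 7–6.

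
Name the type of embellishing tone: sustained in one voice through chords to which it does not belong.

Approach: none. Departure: none — a single pitch is sustained while the chords change around it, passing through harmonies that do not contain it.
No melodic motion at all; the dissonance is created entirely by the moving harmonies against the stationary note — a pedal tone (pedal point).

Pedal tone.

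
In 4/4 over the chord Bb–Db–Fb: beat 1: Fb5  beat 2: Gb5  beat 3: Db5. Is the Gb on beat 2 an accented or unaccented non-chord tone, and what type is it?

The harmony at that moment is Bb diminished triad (Bb, Db, Fb); Gb5 is not a chord tone.
It is approached by step up from Fb5 and left by leap down to Db5.
Step in, leap out — an escape tone.
It falls on a weak beat, so it is unaccented.

Unaccented escape tone.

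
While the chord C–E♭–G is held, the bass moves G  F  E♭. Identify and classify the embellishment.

F is a passing tone.

The harmony at that moment is C minor triad (C, E♭, G); F is not a chord tone.
It is approached by step down from G and left by step down to E♭.
Step in, step out in the same direction — a passing tone.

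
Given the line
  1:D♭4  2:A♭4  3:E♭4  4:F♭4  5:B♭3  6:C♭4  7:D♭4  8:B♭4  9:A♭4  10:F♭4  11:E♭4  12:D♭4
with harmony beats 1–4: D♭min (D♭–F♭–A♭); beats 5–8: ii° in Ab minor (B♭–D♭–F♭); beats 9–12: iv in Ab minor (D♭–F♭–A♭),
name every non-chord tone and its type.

E♭4 (beat 3) — appoggiatura; C♭4 (beat 6) — passing tone; E♭4 (beat 11) — passing tone.

The harmony at that moment is D♭ minor triad (D♭, F♭, A♭); E♭4 is not a chord tone.
It is approached by leap down from A♭4 and left by step up to F♭4.
Leap in, step out — an appoggiatura.
The harmony at that moment is B♭ diminished triad (B♭, D♭, F♭); C♭4 is not a chord tone.
It is approached by step up from B♭3 and left by step up to D♭4.
Step in, step out in the same direction — a passing tone.
The harmony at that moment is D♭ minor triad (D♭, F♭, A♭); E♭4 is not a chord tone.
It is approached by step down from F♭4 and left by step down to D♭4.
Step in, step out in the same direction — a passing tone.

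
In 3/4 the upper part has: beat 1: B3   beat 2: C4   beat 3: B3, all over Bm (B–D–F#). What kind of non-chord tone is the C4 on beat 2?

The harmony at that moment is B minor triad (B, D, F#); C4 is not a chord tone.
It is approached by step up from B3 and left by step down to B3.
Step away and step back to the same note — a neighbor tone (upper neighbor).

Upper neighbor tone.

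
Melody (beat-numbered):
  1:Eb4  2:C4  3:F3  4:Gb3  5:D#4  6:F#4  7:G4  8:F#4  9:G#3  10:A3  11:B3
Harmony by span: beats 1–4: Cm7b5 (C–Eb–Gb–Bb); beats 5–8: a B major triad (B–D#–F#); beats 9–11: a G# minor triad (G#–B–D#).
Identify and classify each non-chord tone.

F3 (beat 3) — appoggiatura; G4 (beat 7) — neighbor tone; A3 (beat 10) — passing tone.

The harmony at that moment is C half-diminished seventh chord (C, Eb, Gb, Bb); F3 is not a chord tone.
It is approached by leap down from C4 and left by step up to Gb3.
Leap in, step out — an appoggiatura.
The harmony at that moment is B major triad (B, D#, F#); G4 is not a chord tone.
It is approached by step up from F#4 and left by step down to F#4.
Step away and step back to the same note — a neighbor tone (upper neighbor).
The harmony at that moment is G# minor triad (G#, B, D#); A3 is not a chord tone.
It is approached by step up from G#3 and left by step up to B3.
Step in, step out in the same direction — a passing tone.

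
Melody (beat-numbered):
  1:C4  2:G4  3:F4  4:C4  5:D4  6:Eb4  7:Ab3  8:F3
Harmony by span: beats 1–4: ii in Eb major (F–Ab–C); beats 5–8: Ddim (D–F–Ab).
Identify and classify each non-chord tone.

The harmony at that moment is F minor triad (F, Ab, C); G4 is not a chord tone.
It is approached by leap up from C4 and left by step down to F4.
Leap in, step out — an appoggiatura.
The harmony at that moment is D diminished triad (D, F, Ab); Eb4 is not a chord tone.
It is approached by step up from D4 and left by leap down to Ab3.
Step in, leap out — an escape tone.

G4 (beat 2) — appoggiatura; Eb4 (beat 6) — escape tone.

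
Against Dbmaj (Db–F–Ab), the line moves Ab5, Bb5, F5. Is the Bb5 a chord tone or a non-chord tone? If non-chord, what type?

The harmony at that moment is Db major triad (Db, F, Ab); Bb5 is not a chord tone.
It is approached by step up from Ab5 and left by leap down to F5.
Step in, leap out — an escape tone.

Non-chord tone — an escape tone.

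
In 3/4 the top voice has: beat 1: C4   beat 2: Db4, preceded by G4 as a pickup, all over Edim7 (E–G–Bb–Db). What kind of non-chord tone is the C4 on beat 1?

The harmony at that moment is E diminished seventh chord (E, G, Bb, Db); C4 is not a chord tone.
It is approached by leap down from G4 and left by step up to Db4.
Leap in, step out, metrically accented — an appoggiatura.

Appoggiatura.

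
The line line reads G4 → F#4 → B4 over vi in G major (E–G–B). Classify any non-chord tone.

F#4 is an escape tone.

The harmony at that moment is E minor triad (E, G, B); F#4 is not a chord tone.
It is approached by step down from G4 and left by leap up to B4.
Step in, leap out — an escape tone.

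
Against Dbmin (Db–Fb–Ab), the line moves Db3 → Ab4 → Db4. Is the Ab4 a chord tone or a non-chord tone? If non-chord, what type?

Chord tone (the fifth of Db minor triad).

Db minor triad contains Db, Fb, Ab; Ab is the fifth, so it is a chord tone.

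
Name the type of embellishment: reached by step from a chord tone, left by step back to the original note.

Neighbor tone.

Approach: by step. Departure: by step in the opposite direction, back to the starting pitch.
Stepwise on both sides but reversing to return to the same chord tone — a neighbor tone. (Had it continued onward in the same direction it would be a passing tone instead.)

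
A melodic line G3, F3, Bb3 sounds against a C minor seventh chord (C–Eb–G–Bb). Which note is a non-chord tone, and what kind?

F3 is an escape tone.

The harmony at that moment is C minor seventh chord (C, Eb, G, Bb); F3 is not a chord tone.
It is approached by step down from G3 and left by leap up to Bb3.
Step in, leap out — an escape tone.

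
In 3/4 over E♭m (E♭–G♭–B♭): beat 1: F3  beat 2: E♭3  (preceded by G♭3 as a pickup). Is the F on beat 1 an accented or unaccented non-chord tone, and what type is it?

Accented passing tone.

The harmony at that moment is E♭ minor triad (E♭, G♭, B♭); F3 is not a chord tone.
It is approached by step down from G♭3 and left by step down to E♭3.
Step in, step out in the same direction — a passing tone.
It falls on the downbeat, so it is accented.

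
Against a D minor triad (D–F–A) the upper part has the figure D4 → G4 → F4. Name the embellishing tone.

The harmony at that moment is D minor triad (D, F, A); G4 is not a chord tone.
It is approached by leap up from D4 and left by step down to F4.
Leap in, step out — an appoggiatura.

G4 is an appoggiatura.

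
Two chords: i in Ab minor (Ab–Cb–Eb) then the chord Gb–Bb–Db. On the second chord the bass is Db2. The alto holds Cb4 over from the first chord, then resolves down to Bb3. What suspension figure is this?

At the second chord the bass is Db2. The suspended Cb4 lies a seventh above the bass; after resolving down by step to Bb3, the interval above the bass becomes a sixth.
Suspension figures are named by those two intervals: 7–6.

7–6 suspension.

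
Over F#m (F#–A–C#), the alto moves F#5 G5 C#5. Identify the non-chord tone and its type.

The harmony at that moment is F# minor triad (F#, A, C#); G5 is not a chord tone.
It is approached by step up from F#5 and left by leap down to C#5.
Step in, leap out — an escape tone.

G5 is an escape tone.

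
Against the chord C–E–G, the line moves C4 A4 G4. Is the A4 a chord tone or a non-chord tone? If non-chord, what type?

Non-chord tone — an appoggiatura.

The harmony at that moment is C major triad (C, E, G); A4 is not a chord tone.
It is approached by leap up from C4 and left by step down to G4.
Leap in, step out — an appoggiatura.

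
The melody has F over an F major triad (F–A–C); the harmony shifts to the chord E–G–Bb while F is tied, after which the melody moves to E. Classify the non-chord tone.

F is a suspension.

The harmony at that moment is E diminished triad (E, G, Bb); F is not a chord tone.
It is held over (the same pitch as the preceding F) and left by step down to E.
Held over from the previous chord and resolving down by step — a suspension.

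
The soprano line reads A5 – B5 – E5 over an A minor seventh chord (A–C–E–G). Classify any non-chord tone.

The harmony at that moment is A minor seventh chord (A, C, E, G); B5 is not a chord tone.
It is approached by step up from A5 and left by leap down to E5.
Step in, leap out — an escape tone.

B5 is an escape tone.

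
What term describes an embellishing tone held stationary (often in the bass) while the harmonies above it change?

Approach: none. Departure: none — a single pitch is sustained while the chords change around it, passing through harmonies that do not contain it.
No melodic motion at all; the dissonance is created entirely by the moving harmonies against the stationary note — a pedal tone (pedal point).

Pedal tone.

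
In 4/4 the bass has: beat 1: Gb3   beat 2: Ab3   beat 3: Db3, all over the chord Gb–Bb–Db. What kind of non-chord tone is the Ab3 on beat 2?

The harmony at that moment is Gb major triad (Gb, Bb, Db); Ab3 is not a chord tone.
It is approached by step up from Gb3 and left by leap down to Db3.
Step in, leap out, on a weak beat — an escape tone.

Escape tone.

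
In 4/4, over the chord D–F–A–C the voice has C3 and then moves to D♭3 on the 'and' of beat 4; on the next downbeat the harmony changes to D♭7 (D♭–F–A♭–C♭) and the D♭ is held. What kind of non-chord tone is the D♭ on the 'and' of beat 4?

Anticipation.

The harmony at that moment is D minor seventh chord (D, F, A, C); D♭3 is not a chord tone.
It is approached by step up from C3 and then sustained as the same pitch into the next harmony.
Arriving early and becoming a chord tone when the harmony changes — an anticipation.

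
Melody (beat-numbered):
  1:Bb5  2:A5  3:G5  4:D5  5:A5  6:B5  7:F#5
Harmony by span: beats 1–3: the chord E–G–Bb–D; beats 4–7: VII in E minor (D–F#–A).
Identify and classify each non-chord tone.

A5 (beat 2) — passing tone; B5 (beat 6) — escape tone.

The harmony at that moment is E half-diminished seventh chord (E, G, Bb, D); A5 is not a chord tone.
It is approached by step down from Bb5 and left by step down to G5.
Step in, step out in the same direction — a passing tone.
The harmony at that moment is D major triad (D, F#, A); B5 is not a chord tone.
It is approached by step up from A5 and left by leap down to F#5.
Step in, leap out — an escape tone.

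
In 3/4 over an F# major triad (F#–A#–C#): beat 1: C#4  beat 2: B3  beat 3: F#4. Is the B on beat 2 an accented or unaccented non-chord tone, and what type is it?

Unaccented escape tone.

The harmony at that moment is F# major triad (F#, A#, C#); B3 is not a chord tone.
It is approached by step down from C#4 and left by leap up to F#4.
Step in, leap out — an escape tone.
It falls on a weak beat, so it is unaccented.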